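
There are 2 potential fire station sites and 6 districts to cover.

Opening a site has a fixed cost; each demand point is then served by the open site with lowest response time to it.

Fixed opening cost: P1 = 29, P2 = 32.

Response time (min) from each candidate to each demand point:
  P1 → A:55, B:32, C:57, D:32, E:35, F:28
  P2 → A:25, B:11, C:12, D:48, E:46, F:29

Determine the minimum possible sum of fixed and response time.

203

Open {P2}: assign each demand point to its cheapest open site.
  A→P2 25, B→P2 11, C→P2 12, D→P2 48, E→P2 46, F→P2 29
  response time 171, fixed 32 → total 203.
Compare {P1, P2}: response time 143 + fixed 61 = 204.
Compare {P1}: response time 239 + fixed 29 = 268.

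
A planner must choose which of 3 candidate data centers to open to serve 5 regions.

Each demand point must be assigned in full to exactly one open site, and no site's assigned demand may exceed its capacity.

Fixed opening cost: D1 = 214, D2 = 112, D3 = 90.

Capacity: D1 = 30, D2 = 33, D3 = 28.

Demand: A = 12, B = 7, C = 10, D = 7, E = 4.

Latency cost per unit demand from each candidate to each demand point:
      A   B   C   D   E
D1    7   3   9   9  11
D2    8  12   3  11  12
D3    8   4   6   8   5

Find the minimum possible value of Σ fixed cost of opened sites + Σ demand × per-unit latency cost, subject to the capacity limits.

Open {D2, D3}; cheapest assignment that respects the capacities:
  D2 (cap 33, load 22): A, C — cost 12×8 + 10×3 = 126
  D3 (cap 28, load 18): B, D, E — cost 7×4 + 7×8 + 4×5 = 104
  Shipping 230, fixed 202 → total 432.
  Any other capacity-feasible assignment to {D2, D3} ships for at least 230.
Compare {D1, D3}: its best feasible assignment gives total 545.
Compare {D1, D2}: its best feasible assignment gives total 568.
Every other set of open sites that can feasibly serve all demand totals ≥ 545 even under its best assignment. Minimum: 432.

432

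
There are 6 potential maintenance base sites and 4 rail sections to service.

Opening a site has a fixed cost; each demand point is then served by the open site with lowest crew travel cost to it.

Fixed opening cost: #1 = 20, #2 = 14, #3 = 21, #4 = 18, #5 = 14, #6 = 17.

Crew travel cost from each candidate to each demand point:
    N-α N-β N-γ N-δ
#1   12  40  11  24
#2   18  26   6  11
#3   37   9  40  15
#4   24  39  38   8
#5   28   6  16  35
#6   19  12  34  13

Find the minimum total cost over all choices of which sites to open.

69

Open {#2, #5}: assign each demand point to its cheapest open site.
  N-α→#2 18, N-β→#5 6, N-γ→#2 6, N-δ→#2 11
  crew travel cost 41, fixed 28 → total 69.
Compare {#2}: crew travel cost 61 + fixed 14 = 75.
Compare {#2, #6}: crew travel cost 47 + fixed 31 = 78.
Compare {#2, #3}: crew travel cost 44 + fixed 35 = 79.
All other subsets cost ≥ 75. Minimum total cost: 69.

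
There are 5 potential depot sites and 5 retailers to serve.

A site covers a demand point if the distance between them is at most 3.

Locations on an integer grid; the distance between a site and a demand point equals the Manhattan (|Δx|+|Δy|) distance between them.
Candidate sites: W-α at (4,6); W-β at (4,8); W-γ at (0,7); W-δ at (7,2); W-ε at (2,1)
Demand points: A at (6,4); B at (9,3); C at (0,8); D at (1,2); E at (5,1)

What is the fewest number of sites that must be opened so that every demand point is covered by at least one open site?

3

Coverage sets (demand points within 3 of each site):
  W-α: {}
  W-β: {}
  W-γ: {C}
  W-δ: {A, B, E}
  W-ε: {D, E}
No 2 sites suffice: every size-2 union leaves at least one demand point uncovered.
But {W-γ, W-δ, W-ε} covers everything, so the minimum is 3.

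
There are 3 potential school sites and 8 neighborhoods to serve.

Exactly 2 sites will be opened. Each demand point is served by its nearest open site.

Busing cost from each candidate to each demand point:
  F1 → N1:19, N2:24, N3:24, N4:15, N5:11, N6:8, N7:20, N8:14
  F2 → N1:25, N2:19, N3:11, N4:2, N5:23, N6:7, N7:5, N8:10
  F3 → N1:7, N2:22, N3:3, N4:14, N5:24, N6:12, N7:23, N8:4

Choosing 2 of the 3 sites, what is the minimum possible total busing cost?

Open {F2, F3}.
  N1→F3 7, N2→F2 19, N3→F3 3, N4→F2 2, N5→F2 23, N6→F2 7, N7→F2 5, N8→F3 4  ⇒ total 70.
Compare {F1, F2}: total 84.
Compare {F1, F3}: total 89.

70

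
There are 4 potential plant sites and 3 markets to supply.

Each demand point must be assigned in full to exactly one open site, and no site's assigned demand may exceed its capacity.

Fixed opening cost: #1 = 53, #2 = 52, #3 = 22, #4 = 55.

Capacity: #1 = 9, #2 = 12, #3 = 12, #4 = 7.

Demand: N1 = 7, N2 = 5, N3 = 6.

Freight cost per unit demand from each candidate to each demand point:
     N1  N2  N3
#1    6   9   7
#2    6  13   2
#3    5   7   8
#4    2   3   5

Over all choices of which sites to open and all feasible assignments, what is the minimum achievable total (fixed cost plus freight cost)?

156

Open {#2, #3}; cheapest assignment that respects the capacities:
  #2 (cap 12, load 6): N3 — cost 6×2 = 12
  #3 (cap 12, load 12): N1, N2 — cost 7×5 + 5×7 = 70
  Shipping 82, fixed 74 → total 156.
  Any other capacity-feasible assignment to {#2, #3} ships for at least 82.
Compare {#3, #4}: its best feasible assignment gives total 174.
Compare {#1, #3}: its best feasible assignment gives total 187.
Every other set of open sites that can feasibly serve all demand totals ≥ 174 even under its best assignment. Minimum: 156.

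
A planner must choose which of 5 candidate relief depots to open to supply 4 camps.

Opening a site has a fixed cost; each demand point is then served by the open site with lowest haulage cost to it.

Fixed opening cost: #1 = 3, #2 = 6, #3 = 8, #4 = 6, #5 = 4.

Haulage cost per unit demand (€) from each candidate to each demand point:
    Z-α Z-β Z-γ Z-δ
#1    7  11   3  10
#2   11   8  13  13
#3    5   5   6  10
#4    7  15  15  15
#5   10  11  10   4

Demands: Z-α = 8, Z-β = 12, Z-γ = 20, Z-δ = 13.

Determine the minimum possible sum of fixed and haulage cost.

227

Open {#1, #3, #5}: assign each demand point to its cheapest open site.
  Z-α→#3 8×5=40, Z-β→#3 12×5=60, Z-γ→#1 20×3=60, Z-δ→#5 13×4=52
  haulage cost 212, fixed 15 → total 227.
Compare {#1, #2, #3, #5}: haulage cost 212 + fixed 21 = 233.
Compare {#1, #3, #4, #5}: haulage cost 212 + fixed 21 = 233.
Compare {#1, #2, #3, #4, #5}: haulage cost 212 + fixed 27 = 239.
All other subsets cost ≥ 233. Minimum total cost: 227.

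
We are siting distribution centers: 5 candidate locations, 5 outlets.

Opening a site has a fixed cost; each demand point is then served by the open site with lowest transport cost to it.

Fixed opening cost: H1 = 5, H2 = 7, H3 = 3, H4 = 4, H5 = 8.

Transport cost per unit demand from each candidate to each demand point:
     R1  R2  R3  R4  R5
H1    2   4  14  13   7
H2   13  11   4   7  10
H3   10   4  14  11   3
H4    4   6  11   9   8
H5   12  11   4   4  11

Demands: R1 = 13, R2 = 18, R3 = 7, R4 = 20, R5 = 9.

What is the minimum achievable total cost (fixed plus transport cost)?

249

Open {H1, H3, H5}: assign each demand point to its cheapest open site.
  R1→H1 13×2=26, R2→H1 18×4=72, R3→H5 7×4=28, R4→H5 20×4=80, R5→H3 9×3=27
  transport cost 233, fixed 16 → total 249.
Compare {H1, H3, H4, H5}: transport cost 233 + fixed 20 = 253.
Compare {H1, H2, H3, H5}: transport cost 233 + fixed 23 = 256.
Compare {H1, H2, H3, H4, H5}: transport cost 233 + fixed 27 = 260.
All other subsets cost ≥ 253. Minimum total cost: 249.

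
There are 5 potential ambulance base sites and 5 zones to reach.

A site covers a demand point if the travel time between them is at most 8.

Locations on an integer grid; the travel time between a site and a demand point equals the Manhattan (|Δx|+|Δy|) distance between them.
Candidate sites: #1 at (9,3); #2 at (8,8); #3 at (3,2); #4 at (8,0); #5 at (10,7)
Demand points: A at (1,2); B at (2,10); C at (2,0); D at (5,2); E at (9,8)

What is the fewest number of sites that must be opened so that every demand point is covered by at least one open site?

2

Coverage sets (demand points within 8 of each site):
  #1: {D, E}
  #2: {B, E}
  #3: {A, C, D}
  #4: {C, D}
  #5: {E}
No single site covers all 5 demand points.
But {#2, #3} covers everything, so the minimum is 2.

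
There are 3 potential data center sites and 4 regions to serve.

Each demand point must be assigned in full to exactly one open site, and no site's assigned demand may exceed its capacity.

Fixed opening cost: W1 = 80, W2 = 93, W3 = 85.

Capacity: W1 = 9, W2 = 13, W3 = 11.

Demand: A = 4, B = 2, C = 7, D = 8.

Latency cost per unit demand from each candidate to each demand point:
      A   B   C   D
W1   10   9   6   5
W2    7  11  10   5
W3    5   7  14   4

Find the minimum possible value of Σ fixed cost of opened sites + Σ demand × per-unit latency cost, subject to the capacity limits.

301

Open {W1, W2}; cheapest assignment that respects the capacities:
  W1 (cap 9, load 9): B, C — cost 2×9 + 7×6 = 60
  W2 (cap 13, load 12): A, D — cost 4×7 + 8×5 = 68
  Shipping 128, fixed 173 → total 301.
  Any other capacity-feasible assignment to {W1, W2} ships for at least 128.
Compare {W2, W3}: its best feasible assignment gives total 322.
Compare {W1, W2, W3}: its best feasible assignment gives total 374.
Every other set of open sites that can feasibly serve all demand totals ≥ 322 even under its best assignment. Minimum: 301.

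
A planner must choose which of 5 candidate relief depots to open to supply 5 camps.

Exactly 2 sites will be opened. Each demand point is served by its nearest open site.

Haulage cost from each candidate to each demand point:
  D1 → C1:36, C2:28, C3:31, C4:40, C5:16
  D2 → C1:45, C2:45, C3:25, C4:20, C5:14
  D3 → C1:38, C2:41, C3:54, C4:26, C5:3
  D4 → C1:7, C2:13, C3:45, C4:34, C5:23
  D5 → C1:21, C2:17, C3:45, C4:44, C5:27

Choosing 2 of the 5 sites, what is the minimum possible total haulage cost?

Open {D2, D4}.
  C1→D4 7, C2→D4 13, C3→D2 25, C4→D2 20, C5→D2 14  ⇒ total 79.
Compare {D3, D4}: total 94.
Compare {D2, D5}: total 97.
No size-2 selection does better; minimum is 79.

79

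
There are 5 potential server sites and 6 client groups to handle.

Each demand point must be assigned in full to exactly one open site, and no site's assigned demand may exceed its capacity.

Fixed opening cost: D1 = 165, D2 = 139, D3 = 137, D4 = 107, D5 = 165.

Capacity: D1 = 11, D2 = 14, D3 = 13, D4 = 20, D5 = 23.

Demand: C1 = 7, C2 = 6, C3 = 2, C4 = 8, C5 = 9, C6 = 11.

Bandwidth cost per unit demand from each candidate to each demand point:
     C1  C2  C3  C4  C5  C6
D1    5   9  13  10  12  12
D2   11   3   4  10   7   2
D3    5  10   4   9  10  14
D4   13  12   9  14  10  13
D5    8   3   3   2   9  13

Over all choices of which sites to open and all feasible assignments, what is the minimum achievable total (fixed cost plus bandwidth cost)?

Open {D4, D5}; cheapest assignment that respects the capacities:
  D4 (cap 20, load 20): C5, C6 — cost 9×10 + 11×13 = 233
  D5 (cap 23, load 23): C1, C2, C3, C4 — cost 7×8 + 6×3 + 2×3 + 8×2 = 96
  Shipping 329, fixed 272 → total 601.
  Any other capacity-feasible assignment to {D4, D5} ships for at least 329.
Compare {D2, D4, D5}: its best feasible assignment gives total 619.
Compare {D2, D3, D5}: its best feasible assignment gives total 621.
Every other set of open sites that can feasibly serve all demand totals ≥ 619 even under its best assignment. Minimum: 601.

601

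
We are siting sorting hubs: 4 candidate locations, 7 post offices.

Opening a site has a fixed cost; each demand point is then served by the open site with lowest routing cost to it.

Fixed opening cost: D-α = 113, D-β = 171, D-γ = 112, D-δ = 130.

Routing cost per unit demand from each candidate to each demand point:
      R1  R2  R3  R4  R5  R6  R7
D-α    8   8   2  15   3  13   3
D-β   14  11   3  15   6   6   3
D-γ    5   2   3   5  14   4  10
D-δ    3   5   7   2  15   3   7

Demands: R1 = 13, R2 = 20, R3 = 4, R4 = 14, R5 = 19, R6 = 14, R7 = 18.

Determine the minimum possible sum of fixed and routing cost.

Open {D-α, D-δ}: assign each demand point to its cheapest open site.
  R1→D-δ 13×3=39, R2→D-δ 20×5=100, R3→D-α 4×2=8, R4→D-δ 14×2=28, R5→D-α 19×3=57, R6→D-δ 14×3=42, R7→D-α 18×3=54
  routing cost 328, fixed 243 → total 571.
Compare {D-α, D-γ}: routing cost 350 + fixed 225 = 575.
Compare {D-α, D-γ, D-δ}: routing cost 268 + fixed 355 = 623.
Compare {D-β, D-δ}: routing cost 389 + fixed 301 = 690.
All other subsets cost ≥ 575. Minimum total cost: 571.

571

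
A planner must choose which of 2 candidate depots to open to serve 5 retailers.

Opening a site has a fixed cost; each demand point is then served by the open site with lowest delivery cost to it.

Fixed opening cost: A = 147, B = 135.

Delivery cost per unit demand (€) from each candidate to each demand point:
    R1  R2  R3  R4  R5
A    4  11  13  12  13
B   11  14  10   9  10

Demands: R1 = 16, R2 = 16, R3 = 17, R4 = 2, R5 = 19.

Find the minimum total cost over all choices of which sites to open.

879

Open {A}: assign each demand point to its cheapest open site.
  R1→A 16×4=64, R2→A 16×11=176, R3→A 17×13=221, R4→A 2×12=24, R5→A 19×13=247
  delivery cost 732, fixed 147 → total 879.
Compare {A, B}: delivery cost 618 + fixed 282 = 900.
Compare {B}: delivery cost 778 + fixed 135 = 913.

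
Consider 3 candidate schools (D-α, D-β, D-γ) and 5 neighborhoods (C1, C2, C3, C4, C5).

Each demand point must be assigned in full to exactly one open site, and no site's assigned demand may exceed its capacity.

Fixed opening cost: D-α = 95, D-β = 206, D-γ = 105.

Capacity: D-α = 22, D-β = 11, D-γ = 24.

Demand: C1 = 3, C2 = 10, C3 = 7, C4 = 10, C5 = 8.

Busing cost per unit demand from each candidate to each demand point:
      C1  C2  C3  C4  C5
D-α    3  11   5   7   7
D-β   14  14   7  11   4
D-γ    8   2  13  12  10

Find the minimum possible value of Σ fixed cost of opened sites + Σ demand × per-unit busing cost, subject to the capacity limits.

Open {D-α, D-γ}; cheapest assignment that respects the capacities:
  D-α (cap 22, load 20): C1, C3, C4 — cost 3×3 + 7×5 + 10×7 = 114
  D-γ (cap 24, load 18): C2, C5 — cost 10×2 + 8×10 = 100
  Shipping 214, fixed 200 → total 414.
  Any other capacity-feasible assignment to {D-α, D-γ} ships for at least 214.
Compare {D-α, D-β, D-γ}: its best feasible assignment gives total 572.
Every other set of open sites that can feasibly serve all demand totals ≥ 572 even under its best assignment. Minimum: 414.

414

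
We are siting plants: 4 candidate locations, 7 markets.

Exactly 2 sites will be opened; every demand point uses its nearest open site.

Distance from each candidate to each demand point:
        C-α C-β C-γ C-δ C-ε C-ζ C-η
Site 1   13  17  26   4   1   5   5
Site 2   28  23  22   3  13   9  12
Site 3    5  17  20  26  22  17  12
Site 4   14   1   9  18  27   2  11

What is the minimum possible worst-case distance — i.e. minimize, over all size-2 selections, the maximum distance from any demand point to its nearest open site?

Open {Site 1, Site 4}.
  Farthest demand point is C-α at distance 13 (to Site 1); all others are ≤ 13.
With {Site 2, Site 4} the worst case is 14.
With {Site 1, Site 3} the worst case is 20.
No size-2 selection achieves below 13.

13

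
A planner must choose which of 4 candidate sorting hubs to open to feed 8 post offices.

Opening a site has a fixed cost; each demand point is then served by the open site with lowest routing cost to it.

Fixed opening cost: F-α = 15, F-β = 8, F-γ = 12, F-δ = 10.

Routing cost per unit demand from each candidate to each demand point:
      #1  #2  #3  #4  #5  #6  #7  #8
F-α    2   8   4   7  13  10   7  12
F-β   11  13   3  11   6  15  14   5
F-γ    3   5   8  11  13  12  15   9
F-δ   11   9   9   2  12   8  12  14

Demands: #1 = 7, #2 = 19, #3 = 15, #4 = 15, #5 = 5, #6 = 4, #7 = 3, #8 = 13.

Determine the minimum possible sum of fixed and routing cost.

Open {F-α, F-β, F-γ, F-δ}: assign each demand point to its cheapest open site.
  #1→F-α 7×2=14, #2→F-γ 19×5=95, #3→F-β 15×3=45, #4→F-δ 15×2=30, #5→F-β 5×6=30, #6→F-δ 4×8=32, #7→F-α 3×7=21, #8→F-β 13×5=65
  routing cost 332, fixed 45 → total 377.
Compare {F-β, F-γ, F-δ}: routing cost 354 + fixed 30 = 384.
Compare {F-α, F-β, F-δ}: routing cost 389 + fixed 33 = 422.
Compare {F-α, F-β, F-γ}: routing cost 415 + fixed 35 = 450.
All other subsets cost ≥ 384. Minimum total cost: 377.

377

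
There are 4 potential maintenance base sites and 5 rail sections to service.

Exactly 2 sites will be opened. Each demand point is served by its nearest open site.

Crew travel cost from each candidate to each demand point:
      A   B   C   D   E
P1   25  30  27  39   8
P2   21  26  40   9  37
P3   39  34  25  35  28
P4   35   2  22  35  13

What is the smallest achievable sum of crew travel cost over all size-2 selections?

Open {P2, P4}.
  A→P2 21, B→P4 2, C→P4 22, D→P2 9, E→P4 13  ⇒ total 67.
Compare {P1, P2}: total 91.
Compare {P1, P4}: total 92.
No size-2 selection does better; minimum is 67.

67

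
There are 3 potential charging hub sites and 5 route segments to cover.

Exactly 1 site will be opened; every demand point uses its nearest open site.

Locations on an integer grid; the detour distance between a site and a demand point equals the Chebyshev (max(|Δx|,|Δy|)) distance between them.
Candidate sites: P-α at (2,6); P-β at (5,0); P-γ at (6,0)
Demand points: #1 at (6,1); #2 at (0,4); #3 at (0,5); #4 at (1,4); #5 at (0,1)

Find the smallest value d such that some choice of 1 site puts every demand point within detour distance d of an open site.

Open {P-α}.
  Farthest demand point is #1 at detour distance 5 (to P-α); all others are ≤ 5.
With {P-β} the worst case is 5.
With {P-γ} the worst case is 6.
No size-1 selection achieves below 5.

5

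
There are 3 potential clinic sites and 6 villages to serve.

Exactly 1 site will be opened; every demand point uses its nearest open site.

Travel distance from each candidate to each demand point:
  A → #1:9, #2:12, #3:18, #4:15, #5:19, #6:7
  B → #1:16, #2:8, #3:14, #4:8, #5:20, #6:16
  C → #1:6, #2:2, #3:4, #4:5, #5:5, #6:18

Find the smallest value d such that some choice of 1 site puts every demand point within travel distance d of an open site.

18

Open {C}.
  Farthest demand point is #6 at travel distance 18 (to C); all others are ≤ 18.
With {A} the worst case is 19.
With {B} the worst case is 20.
No size-1 selection achieves below 18.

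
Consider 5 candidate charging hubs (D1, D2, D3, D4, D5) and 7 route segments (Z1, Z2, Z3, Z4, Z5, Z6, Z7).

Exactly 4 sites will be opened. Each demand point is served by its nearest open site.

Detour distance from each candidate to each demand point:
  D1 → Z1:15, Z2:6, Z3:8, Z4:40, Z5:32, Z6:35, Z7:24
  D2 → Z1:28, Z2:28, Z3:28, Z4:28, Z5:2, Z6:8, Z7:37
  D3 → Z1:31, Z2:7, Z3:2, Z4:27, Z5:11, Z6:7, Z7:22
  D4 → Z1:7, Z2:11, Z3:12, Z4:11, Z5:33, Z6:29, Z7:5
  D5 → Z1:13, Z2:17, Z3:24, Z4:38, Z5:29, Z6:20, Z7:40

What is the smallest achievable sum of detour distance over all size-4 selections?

Open {D1, D2, D3, D4}.
  Z1→D4 7, Z2→D1 6, Z3→D3 2, Z4→D4 11, Z5→D2 2, Z6→D3 7, Z7→D4 5  ⇒ total 40.
Compare {D2, D3, D4, D5}: total 41.
Compare {D1, D2, D4, D5}: total 47.
No size-4 selection does better; minimum is 40.

40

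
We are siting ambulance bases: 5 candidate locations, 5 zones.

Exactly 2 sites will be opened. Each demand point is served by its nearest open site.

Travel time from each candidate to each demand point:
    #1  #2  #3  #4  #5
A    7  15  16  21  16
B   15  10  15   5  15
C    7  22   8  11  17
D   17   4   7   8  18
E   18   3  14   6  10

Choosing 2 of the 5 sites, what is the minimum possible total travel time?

34

Open {C, E}.
  #1→C 7, #2→E 3, #3→C 8, #4→E 6, #5→E 10  ⇒ total 34.
Compare {A, E}: total 40.
Compare {A, D}: total 42.
No size-2 selection does better; minimum is 34.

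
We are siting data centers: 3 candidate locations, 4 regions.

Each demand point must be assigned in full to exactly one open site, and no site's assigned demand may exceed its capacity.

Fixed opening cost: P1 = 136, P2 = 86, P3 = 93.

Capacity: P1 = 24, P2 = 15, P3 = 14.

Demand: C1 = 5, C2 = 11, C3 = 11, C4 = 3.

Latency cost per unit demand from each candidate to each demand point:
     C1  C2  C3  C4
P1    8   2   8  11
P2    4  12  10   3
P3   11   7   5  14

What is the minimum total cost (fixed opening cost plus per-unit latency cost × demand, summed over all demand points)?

361

Open {P1, P2}; cheapest assignment that respects the capacities:
  P1 (cap 24, load 22): C2, C3 — cost 11×2 + 11×8 = 110
  P2 (cap 15, load 8): C1, C4 — cost 5×4 + 3×3 = 29
  Shipping 139, fixed 222 → total 361.
  Any other capacity-feasible assignment to {P1, P2} ships for at least 139.
Compare {P1, P3}: its best feasible assignment gives total 379.
Compare {P1, P2, P3}: its best feasible assignment gives total 421.
Every other set of open sites that can feasibly serve all demand totals ≥ 379 even under its best assignment. Minimum: 361.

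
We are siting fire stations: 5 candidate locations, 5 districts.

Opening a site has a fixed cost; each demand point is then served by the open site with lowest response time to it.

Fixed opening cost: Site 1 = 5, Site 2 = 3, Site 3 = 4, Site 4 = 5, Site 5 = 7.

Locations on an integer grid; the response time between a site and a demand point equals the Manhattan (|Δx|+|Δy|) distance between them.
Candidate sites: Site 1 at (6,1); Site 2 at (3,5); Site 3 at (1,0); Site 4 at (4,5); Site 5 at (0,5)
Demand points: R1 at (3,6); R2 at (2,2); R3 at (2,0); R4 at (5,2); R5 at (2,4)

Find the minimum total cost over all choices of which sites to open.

19

Open {Site 2, Site 3}: assign each demand point to its cheapest open site.
  R1→Site 2 1, R2→Site 3 3, R3→Site 3 1, R4→Site 2 5, R5→Site 2 2
  response time 12, fixed 7 → total 19.
Compare {Site 2}: response time 18 + fixed 3 = 21.
Compare {Site 1, Site 2, Site 3}: response time 9 + fixed 12 = 21.
Compare {Site 1, Site 2}: response time 14 + fixed 8 = 22.
All other subsets cost ≥ 21. Minimum total cost: 19.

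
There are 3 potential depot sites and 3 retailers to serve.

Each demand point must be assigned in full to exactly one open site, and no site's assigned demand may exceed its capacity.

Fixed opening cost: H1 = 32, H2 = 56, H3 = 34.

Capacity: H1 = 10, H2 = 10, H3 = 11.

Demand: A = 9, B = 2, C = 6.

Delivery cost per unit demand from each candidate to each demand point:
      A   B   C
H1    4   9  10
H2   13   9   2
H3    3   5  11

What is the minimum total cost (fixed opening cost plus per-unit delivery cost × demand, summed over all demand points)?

Open {H2, H3}; cheapest assignment that respects the capacities:
  H2 (cap 10, load 6): C — cost 6×2 = 12
  H3 (cap 11, load 11): A, B — cost 9×3 + 2×5 = 37
  Shipping 49, fixed 90 → total 139.
  Any other capacity-feasible assignment to {H2, H3} ships for at least 49.
Compare {H1, H2}: its best feasible assignment gives total 154.
Compare {H1, H3}: its best feasible assignment gives total 163.
Every other set of open sites that can feasibly serve all demand totals ≥ 154 even under its best assignment. Minimum: 139.

139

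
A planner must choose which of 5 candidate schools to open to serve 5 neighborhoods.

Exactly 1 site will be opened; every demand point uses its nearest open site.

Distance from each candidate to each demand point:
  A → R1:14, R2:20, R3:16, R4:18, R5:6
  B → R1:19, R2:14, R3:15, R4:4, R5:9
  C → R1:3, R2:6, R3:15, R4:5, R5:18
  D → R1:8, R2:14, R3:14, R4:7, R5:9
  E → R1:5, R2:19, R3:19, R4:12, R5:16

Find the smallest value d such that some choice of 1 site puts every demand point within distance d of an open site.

Open {D}.
  Farthest demand point is R2 at distance 14 (to D); all others are ≤ 14.
With {C} the worst case is 18.
With {B} the worst case is 19.
No size-1 selection achieves below 14.

14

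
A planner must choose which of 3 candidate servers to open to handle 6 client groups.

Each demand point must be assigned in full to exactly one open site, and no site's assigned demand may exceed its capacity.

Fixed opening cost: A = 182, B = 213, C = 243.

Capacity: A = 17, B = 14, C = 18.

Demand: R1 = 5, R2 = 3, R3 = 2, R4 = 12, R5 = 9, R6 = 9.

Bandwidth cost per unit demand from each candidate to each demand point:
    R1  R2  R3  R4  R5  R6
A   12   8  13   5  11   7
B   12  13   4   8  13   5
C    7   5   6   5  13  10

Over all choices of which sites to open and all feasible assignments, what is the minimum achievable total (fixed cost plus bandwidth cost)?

Open {A, B, C}; cheapest assignment that respects the capacities:
  A (cap 17, load 12): R2, R5 — cost 3×8 + 9×11 = 123
  B (cap 14, load 11): R3, R6 — cost 2×4 + 9×5 = 53
  C (cap 18, load 17): R1, R4 — cost 5×7 + 12×5 = 95
  Shipping 271, fixed 638 → total 909.
  Any other capacity-feasible assignment to {A, B, C} ships for at least 271.
Total demand is 40 and no other set of sites has combined capacity ≥ 40, so {A, B, C} is the only feasible choice of open sites. Minimum: 909.

909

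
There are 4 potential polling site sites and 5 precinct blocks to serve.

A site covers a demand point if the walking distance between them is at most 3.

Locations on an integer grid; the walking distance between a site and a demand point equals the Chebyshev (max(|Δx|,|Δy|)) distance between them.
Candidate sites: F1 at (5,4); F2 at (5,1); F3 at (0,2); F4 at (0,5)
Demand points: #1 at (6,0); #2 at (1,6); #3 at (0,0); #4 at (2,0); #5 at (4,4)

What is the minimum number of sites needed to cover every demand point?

Coverage sets (demand points within 3 of each site):
  F1: {#5}
  F2: {#1, #4, #5}
  F3: {#3, #4}
  F4: {#2}
No 2 sites suffice: every size-2 union leaves at least one demand point uncovered.
But {F2, F3, F4} covers everything, so the minimum is 3.

3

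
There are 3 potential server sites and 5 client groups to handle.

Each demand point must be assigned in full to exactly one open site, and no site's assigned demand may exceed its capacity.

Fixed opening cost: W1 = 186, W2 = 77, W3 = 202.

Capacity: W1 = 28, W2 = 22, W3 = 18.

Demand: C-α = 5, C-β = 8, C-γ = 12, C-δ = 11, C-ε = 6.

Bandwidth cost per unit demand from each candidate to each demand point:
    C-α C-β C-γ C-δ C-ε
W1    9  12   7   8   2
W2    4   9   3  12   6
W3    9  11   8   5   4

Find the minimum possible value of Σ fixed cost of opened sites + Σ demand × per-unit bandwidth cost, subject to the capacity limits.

515

Open {W1, W2}; cheapest assignment that respects the capacities:
  W1 (cap 28, load 25): C-β, C-δ, C-ε — cost 8×12 + 11×8 + 6×2 = 196
  W2 (cap 22, load 17): C-α, C-γ — cost 5×4 + 12×3 = 56
  Shipping 252, fixed 263 → total 515.
  Any other capacity-feasible assignment to {W1, W2} ships for at least 252.
Compare {W1, W3}: its best feasible assignment gives total 680.
Compare {W1, W2, W3}: its best feasible assignment gives total 684.
Every other set of open sites that can feasibly serve all demand totals ≥ 680 even under its best assignment. Minimum: 515.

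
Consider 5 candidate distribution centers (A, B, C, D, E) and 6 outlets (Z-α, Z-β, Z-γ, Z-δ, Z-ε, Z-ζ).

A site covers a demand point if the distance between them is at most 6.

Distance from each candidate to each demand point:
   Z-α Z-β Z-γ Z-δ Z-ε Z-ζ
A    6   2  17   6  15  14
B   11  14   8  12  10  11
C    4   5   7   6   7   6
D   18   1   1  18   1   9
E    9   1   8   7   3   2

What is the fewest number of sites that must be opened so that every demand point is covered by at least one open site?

Coverage sets (demand points within 6 of each site):
  A: {Z-α, Z-β, Z-δ}
  B: {}
  C: {Z-α, Z-β, Z-δ, Z-ζ}
  D: {Z-β, Z-γ, Z-ε}
  E: {Z-β, Z-ε, Z-ζ}
No single site covers all 6 demand points.
But {C, D} covers everything, so the minimum is 2.

2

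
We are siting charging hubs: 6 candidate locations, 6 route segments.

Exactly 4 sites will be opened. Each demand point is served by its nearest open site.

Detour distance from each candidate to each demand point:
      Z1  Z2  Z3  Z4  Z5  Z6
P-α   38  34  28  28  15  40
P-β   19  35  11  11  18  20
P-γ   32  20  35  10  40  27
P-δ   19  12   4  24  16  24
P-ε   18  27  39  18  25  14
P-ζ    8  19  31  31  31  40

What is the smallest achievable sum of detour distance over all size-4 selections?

Open {P-γ, P-δ, P-ε, P-ζ}.
  Z1→P-ζ 8, Z2→P-δ 12, Z3→P-δ 4, Z4→P-γ 10, Z5→P-δ 16, Z6→P-ε 14  ⇒ total 64.
Compare {P-β, P-δ, P-ε, P-ζ}: total 65.
Compare {P-α, P-β, P-δ, P-ζ}: total 70.
No size-4 selection does better; minimum is 64.

64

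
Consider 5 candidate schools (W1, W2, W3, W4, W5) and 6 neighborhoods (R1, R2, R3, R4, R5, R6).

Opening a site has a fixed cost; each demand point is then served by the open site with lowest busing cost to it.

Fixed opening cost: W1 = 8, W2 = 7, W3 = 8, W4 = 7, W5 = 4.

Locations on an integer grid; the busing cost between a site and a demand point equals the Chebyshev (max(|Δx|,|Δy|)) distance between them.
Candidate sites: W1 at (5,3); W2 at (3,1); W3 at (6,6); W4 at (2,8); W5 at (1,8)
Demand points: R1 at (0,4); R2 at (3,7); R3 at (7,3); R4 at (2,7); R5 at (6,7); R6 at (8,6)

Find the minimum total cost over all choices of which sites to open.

Open {W3, W5}: assign each demand point to its cheapest open site.
  R1→W5 4, R2→W5 2, R3→W3 3, R4→W5 1, R5→W3 1, R6→W3 2
  busing cost 13, fixed 12 → total 25.
Compare {W3}: busing cost 19 + fixed 8 = 27.
Compare {W3, W4}: busing cost 12 + fixed 15 = 27.
Compare {W4}: busing cost 21 + fixed 7 = 28.
All other subsets cost ≥ 27. Minimum total cost: 25.

25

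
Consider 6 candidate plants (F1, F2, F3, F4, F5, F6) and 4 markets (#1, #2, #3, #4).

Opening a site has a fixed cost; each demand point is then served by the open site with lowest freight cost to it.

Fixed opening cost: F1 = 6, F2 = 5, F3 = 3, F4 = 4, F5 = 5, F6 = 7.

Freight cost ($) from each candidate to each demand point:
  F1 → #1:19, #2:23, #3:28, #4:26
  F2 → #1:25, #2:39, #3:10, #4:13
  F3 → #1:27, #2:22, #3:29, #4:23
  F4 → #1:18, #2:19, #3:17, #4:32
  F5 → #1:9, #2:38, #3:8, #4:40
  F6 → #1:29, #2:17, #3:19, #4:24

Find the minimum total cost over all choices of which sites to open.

63

Open {F2, F4, F5}: assign each demand point to its cheapest open site.
  #1→F5 9, #2→F4 19, #3→F5 8, #4→F2 13
  freight cost 49, fixed 14 → total 63.
Compare {F2, F5, F6}: freight cost 47 + fixed 17 = 64.
Compare {F2, F3, F5}: freight cost 52 + fixed 13 = 65.
Compare {F2, F3, F4, F5}: freight cost 49 + fixed 17 = 66.
All other subsets cost ≥ 64. Minimum total cost: 63.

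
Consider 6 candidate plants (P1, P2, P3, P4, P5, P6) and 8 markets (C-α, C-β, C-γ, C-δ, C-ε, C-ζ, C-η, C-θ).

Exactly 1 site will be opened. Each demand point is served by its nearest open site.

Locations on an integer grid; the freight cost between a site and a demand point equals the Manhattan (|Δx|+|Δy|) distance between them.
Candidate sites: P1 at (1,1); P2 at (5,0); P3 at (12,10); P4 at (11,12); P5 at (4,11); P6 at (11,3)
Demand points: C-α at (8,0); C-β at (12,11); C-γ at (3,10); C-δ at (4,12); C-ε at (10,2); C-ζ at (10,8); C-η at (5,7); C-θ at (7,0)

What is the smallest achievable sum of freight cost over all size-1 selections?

Open {P5}.
  C-α→P5 15, C-β→P5 8, C-γ→P5 2, C-δ→P5 1, C-ε→P5 15, C-ζ→P5 9, C-η→P5 5, C-θ→P5 14  ⇒ total 69.
Compare {P6}: total 71.
Compare {P3}: total 73.
No size-1 selection does better; minimum is 69.

69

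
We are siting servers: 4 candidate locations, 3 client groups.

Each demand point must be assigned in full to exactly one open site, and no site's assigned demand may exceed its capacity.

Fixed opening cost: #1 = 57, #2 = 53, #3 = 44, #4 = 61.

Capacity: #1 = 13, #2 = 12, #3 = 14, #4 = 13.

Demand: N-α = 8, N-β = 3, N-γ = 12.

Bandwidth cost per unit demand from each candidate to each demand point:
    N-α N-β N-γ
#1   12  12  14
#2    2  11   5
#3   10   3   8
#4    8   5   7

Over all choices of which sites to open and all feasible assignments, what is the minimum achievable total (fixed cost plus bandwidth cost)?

Open {#2, #3}; cheapest assignment that respects the capacities:
  #2 (cap 12, load 11): N-α, N-β — cost 8×2 + 3×11 = 49
  #3 (cap 14, load 12): N-γ — cost 12×8 = 96
  Shipping 145, fixed 97 → total 242.
  Any other capacity-feasible assignment to {#2, #3} ships for at least 145.
Compare {#2, #4}: its best feasible assignment gives total 247.
Compare {#2, #3, #4}: its best feasible assignment gives total 267.
Every other set of open sites that can feasibly serve all demand totals ≥ 247 even under its best assignment. Minimum: 242.

242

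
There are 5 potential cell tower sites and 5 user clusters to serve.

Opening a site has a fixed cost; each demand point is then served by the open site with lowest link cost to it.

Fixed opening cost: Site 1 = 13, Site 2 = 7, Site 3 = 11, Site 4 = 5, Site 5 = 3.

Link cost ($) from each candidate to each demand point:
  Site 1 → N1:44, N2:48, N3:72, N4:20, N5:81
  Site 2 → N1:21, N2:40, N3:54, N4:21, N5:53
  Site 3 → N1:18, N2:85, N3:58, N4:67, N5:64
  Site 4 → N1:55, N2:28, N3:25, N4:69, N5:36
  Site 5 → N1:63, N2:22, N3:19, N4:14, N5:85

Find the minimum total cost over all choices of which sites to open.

Open {Site 2, Site 4, Site 5}: assign each demand point to its cheapest open site.
  N1→Site 2 21, N2→Site 5 22, N3→Site 5 19, N4→Site 5 14, N5→Site 4 36
  link cost 112, fixed 15 → total 127.
Compare {Site 3, Site 4, Site 5}: link cost 109 + fixed 19 = 128.
Compare {Site 2, Site 3, Site 4, Site 5}: link cost 109 + fixed 26 = 135.
Compare {Site 2, Site 5}: link cost 129 + fixed 10 = 139.
All other subsets cost ≥ 128. Minimum total cost: 127.

127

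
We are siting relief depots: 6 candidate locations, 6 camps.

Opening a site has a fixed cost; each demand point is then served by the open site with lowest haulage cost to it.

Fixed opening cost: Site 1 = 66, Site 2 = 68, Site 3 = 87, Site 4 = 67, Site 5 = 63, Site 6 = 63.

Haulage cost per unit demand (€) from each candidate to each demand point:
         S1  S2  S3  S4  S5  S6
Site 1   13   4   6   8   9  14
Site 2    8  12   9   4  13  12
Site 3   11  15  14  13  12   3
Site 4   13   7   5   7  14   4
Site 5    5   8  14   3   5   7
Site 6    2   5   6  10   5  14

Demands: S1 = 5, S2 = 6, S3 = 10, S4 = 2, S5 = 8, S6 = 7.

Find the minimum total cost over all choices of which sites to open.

Open {Site 4, Site 6}: assign each demand point to its cheapest open site.
  S1→Site 6 5×2=10, S2→Site 6 6×5=30, S3→Site 4 10×5=50, S4→Site 4 2×7=14, S5→Site 6 8×5=40, S6→Site 4 7×4=28
  haulage cost 172, fixed 130 → total 302.
Compare {Site 6}: haulage cost 258 + fixed 63 = 321.
Compare {Site 4, Site 5}: haulage cost 191 + fixed 130 = 321.
Compare {Site 5, Site 6}: haulage cost 195 + fixed 126 = 321.
All other subsets cost ≥ 321. Minimum total cost: 302.

302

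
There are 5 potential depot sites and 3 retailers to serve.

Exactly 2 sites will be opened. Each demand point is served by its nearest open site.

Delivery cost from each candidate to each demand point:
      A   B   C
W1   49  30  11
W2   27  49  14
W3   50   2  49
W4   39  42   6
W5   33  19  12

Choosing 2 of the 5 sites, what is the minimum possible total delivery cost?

43

Open {W2, W3}.
  A→W2 27, B→W3 2, C→W2 14  ⇒ total 43.
Compare {W3, W4}: total 47.
Compare {W3, W5}: total 47.
No size-2 selection does better; minimum is 43.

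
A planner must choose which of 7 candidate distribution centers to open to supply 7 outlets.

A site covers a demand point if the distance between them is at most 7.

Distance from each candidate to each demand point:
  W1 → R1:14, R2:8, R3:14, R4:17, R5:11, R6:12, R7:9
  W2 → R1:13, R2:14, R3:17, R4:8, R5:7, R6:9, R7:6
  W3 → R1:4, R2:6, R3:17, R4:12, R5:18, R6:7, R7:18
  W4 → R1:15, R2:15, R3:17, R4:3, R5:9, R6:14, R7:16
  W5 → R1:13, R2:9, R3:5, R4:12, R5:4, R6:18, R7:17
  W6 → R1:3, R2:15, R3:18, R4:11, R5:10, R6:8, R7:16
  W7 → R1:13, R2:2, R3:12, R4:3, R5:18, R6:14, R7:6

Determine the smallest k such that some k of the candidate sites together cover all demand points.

Coverage sets (demand points within 7 of each site):
  W1: {}
  W2: {R5, R7}
  W3: {R1, R2, R6}
  W4: {R4}
  W5: {R3, R5}
  W6: {R1}
  W7: {R2, R4, R7}
No 2 sites suffice: every size-2 union leaves at least one demand point uncovered.
But {W3, W5, W7} covers everything, so the minimum is 3.

3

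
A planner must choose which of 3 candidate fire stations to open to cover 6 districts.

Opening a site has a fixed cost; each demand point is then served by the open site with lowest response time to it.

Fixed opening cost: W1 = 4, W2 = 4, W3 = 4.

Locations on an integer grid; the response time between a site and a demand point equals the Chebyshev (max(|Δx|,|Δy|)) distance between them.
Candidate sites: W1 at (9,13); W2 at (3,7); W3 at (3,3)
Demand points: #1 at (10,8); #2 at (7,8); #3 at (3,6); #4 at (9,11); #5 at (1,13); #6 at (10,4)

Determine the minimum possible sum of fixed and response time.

Open {W1, W2}: assign each demand point to its cheapest open site.
  #1→W1 5, #2→W2 4, #3→W2 1, #4→W1 2, #5→W2 6, #6→W2 7
  response time 25, fixed 8 → total 33.
Compare {W2}: response time 31 + fixed 4 = 35.
Compare {W1, W2, W3}: response time 25 + fixed 12 = 37.
Compare {W1, W3}: response time 30 + fixed 8 = 38.
All other subsets cost ≥ 35. Minimum total cost: 33.

33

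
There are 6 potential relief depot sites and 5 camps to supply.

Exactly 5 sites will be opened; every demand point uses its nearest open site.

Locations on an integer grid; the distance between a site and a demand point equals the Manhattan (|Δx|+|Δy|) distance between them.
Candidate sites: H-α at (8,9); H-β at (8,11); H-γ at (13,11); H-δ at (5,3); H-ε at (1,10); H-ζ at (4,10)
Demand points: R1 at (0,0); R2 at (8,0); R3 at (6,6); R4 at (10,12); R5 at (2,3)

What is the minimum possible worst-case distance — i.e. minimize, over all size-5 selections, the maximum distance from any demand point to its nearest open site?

8

Open {H-α, H-β, H-γ, H-δ, H-ε}.
  Farthest demand point is R1 at distance 8 (to H-δ); all others are ≤ 8.
With {H-α, H-β, H-γ, H-δ, H-ζ} the worst case is 8.
With {H-α, H-β, H-δ, H-ε, H-ζ} the worst case is 8.
No size-5 selection achieves below 8.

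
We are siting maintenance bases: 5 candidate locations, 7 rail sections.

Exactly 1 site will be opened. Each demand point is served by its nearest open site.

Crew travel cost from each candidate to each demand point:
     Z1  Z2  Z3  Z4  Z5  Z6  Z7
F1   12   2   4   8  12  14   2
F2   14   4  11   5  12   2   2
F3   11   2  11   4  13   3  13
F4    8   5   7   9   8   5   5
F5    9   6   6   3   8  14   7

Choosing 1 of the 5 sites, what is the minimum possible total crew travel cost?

Open {F4}.
  Z1→F4 8, Z2→F4 5, Z3→F4 7, Z4→F4 9, Z5→F4 8, Z6→F4 5, Z7→F4 5  ⇒ total 47.
Compare {F2}: total 50.
Compare {F5}: total 53.
No size-1 selection does better; minimum is 47.

47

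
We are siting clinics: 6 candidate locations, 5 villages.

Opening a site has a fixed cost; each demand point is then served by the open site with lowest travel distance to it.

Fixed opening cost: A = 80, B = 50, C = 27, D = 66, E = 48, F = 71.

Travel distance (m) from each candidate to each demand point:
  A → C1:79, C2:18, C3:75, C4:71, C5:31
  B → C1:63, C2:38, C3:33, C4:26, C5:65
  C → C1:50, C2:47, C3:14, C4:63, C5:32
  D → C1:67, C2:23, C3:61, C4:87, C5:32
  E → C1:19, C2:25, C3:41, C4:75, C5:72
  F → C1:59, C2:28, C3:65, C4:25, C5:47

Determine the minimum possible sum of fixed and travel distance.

228

Open {C, E}: assign each demand point to its cheapest open site.
  C1→E 19, C2→E 25, C3→C 14, C4→C 63, C5→C 32
  travel distance 153, fixed 75 → total 228.
Compare {C}: travel distance 206 + fixed 27 = 233.
Compare {B, C}: travel distance 160 + fixed 77 = 237.
Compare {B, C, E}: travel distance 116 + fixed 125 = 241.
All other subsets cost ≥ 233. Minimum total cost: 228.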